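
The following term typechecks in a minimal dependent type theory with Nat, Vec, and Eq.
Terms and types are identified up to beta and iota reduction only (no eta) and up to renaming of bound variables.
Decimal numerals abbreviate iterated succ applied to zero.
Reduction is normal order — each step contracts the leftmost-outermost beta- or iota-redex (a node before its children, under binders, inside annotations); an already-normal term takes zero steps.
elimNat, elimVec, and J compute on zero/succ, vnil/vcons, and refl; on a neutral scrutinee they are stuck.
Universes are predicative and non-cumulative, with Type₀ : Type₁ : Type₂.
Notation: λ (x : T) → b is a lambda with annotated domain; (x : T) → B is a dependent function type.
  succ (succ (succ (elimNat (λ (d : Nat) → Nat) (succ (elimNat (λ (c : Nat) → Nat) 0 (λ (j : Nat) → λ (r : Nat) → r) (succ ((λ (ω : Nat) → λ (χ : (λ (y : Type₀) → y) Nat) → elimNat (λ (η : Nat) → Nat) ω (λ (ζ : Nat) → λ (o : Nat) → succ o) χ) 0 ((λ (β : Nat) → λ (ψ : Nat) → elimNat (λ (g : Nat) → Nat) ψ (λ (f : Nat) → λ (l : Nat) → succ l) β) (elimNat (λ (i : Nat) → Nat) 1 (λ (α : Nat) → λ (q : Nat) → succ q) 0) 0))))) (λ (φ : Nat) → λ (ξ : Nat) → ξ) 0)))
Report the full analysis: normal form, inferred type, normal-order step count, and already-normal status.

reduced normal form:
  4
type:
  Nat
normal-order step count: 21
already normal: no
first redex: an elimNat iota-redex


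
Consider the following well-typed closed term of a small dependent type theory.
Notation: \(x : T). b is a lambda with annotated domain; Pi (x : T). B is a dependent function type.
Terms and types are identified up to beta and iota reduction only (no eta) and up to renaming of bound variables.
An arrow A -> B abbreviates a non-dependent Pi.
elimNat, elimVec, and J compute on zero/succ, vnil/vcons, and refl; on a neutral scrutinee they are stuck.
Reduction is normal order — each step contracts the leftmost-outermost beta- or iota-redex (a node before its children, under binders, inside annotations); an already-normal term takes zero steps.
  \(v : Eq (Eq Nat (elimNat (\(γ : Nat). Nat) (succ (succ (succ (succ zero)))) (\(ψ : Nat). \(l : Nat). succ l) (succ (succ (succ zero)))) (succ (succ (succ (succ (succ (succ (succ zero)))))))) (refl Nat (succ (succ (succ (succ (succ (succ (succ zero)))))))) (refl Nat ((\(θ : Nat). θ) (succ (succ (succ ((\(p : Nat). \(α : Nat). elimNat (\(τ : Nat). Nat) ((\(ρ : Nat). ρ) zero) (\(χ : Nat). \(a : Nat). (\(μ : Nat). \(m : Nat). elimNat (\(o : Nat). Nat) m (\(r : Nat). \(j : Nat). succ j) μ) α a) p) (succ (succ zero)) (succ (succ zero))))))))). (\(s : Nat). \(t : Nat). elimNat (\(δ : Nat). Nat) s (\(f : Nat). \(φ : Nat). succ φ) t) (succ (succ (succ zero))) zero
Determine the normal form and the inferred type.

normal form:
  \(v : Eq (Eq Nat (succ (succ (succ (succ (succ (succ (succ zero))))))) (succ (succ (succ (succ (succ (succ (succ zero)))))))) (refl Nat (succ (succ (succ (succ (succ (succ (succ zero)))))))) (refl Nat (succ (succ (succ (succ (succ (succ (succ zero))))))))). succ (succ (succ zero))
inferred type:
  Eq (Eq Nat (succ (succ (succ (succ (succ (succ (succ zero))))))) (succ (succ (succ (succ (succ (succ (succ zero)))))))) (refl Nat (succ (succ (succ (succ (succ (succ (succ zero)))))))) (refl Nat (succ (succ (succ (succ (succ (succ (succ zero)))))))) -> Nat


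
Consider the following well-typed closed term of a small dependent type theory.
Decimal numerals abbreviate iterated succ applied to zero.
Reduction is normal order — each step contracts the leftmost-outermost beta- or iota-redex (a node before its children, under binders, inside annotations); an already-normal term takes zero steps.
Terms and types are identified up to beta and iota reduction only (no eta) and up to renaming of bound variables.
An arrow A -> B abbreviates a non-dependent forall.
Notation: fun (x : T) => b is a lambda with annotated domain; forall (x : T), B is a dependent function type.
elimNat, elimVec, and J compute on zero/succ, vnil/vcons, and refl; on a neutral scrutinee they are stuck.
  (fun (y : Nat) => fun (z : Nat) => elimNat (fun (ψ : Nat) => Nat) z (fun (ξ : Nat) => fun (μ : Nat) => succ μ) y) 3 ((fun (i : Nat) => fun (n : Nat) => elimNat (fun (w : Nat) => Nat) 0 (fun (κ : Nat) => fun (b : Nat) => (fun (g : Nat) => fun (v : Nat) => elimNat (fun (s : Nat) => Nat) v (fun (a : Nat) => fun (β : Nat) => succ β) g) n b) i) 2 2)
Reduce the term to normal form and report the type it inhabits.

resulting normal form:
  7
the term's type:
  Nat
observation: reduction starts at a beta-redex, and 39 normal-order steps reach the normal form.


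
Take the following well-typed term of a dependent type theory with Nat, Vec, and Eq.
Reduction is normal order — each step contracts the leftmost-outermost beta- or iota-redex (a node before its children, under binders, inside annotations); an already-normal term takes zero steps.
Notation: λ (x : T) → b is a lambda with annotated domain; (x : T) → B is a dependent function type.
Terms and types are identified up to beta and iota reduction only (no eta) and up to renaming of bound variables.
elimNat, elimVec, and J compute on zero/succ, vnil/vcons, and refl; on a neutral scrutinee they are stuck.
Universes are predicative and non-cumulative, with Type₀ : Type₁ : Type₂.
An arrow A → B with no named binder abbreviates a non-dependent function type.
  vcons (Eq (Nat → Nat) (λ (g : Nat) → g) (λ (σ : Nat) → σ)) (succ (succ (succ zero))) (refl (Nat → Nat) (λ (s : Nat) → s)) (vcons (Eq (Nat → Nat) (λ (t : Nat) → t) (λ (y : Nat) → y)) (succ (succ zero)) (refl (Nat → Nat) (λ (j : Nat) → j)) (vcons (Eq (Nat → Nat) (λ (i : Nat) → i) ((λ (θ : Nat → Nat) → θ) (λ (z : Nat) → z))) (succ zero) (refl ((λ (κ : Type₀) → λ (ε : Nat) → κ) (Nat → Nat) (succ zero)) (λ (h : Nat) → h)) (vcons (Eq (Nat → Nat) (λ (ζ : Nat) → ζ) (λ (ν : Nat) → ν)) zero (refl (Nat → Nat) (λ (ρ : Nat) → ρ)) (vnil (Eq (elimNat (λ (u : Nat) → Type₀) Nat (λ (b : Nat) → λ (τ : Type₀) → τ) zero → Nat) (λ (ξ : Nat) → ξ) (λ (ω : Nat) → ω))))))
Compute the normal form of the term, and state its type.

resulting normal form:
  vcons (Eq (Nat → Nat) (λ (g : Nat) → g) (λ (σ : Nat) → σ)) (succ (succ (succ zero))) (refl (Nat → Nat) (λ (s : Nat) → s)) (vcons (Eq (Nat → Nat) (λ (t : Nat) → t) (λ (y : Nat) → y)) (succ (succ zero)) (refl (Nat → Nat) (λ (j : Nat) → j)) (vcons (Eq (Nat → Nat) (λ (i : Nat) → i) (λ (θ : Nat) → θ)) (succ zero) (refl (Nat → Nat) (λ (z : Nat) → z)) (vcons (Eq (Nat → Nat) (λ (κ : Nat) → κ) (λ (ε : Nat) → ε)) zero (refl (Nat → Nat) (λ (h : Nat) → h)) (vnil (Eq (Nat → Nat) (λ (ζ : Nat) → ζ) (λ (ν : Nat) → ν))))))
type:
  Vec (Eq (Nat → Nat) (λ (g : Nat) → g) (λ (σ : Nat) → σ)) (succ (succ (succ (succ zero))))


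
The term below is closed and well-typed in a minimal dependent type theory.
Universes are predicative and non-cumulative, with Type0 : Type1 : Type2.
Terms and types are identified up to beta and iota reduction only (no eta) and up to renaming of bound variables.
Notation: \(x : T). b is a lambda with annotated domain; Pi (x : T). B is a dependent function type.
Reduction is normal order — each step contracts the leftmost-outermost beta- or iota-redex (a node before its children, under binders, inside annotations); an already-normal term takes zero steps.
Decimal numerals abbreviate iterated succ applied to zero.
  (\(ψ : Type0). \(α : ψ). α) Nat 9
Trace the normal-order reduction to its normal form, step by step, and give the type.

reduction (normal order):
  (\(ψ : Type0). \(α : ψ). α) Nat 9
  ~> (\(ψ : Nat). ψ) 9
  ~> 9
type:
  Nat


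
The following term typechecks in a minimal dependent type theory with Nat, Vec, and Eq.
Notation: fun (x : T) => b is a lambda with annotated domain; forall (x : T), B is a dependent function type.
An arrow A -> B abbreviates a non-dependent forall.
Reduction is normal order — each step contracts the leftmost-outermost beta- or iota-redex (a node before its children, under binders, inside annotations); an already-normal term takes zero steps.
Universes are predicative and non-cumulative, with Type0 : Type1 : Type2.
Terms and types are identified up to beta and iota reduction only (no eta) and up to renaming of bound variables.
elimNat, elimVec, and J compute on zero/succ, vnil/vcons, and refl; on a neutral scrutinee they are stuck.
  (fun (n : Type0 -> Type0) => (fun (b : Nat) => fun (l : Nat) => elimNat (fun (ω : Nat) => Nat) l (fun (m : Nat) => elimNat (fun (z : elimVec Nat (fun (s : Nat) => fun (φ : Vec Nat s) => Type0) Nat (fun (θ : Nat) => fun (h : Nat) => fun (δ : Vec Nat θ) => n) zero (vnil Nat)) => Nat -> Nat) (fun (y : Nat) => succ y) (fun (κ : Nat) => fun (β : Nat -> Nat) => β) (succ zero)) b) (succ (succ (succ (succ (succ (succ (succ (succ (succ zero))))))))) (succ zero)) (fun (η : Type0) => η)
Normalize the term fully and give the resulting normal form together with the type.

normal form:
  succ (succ (succ (succ (succ (succ (succ (succ (succ (succ zero)))))))))
type:
  Nat
observation: contracting a beta-redex first, the term normalizes in 67 steps.


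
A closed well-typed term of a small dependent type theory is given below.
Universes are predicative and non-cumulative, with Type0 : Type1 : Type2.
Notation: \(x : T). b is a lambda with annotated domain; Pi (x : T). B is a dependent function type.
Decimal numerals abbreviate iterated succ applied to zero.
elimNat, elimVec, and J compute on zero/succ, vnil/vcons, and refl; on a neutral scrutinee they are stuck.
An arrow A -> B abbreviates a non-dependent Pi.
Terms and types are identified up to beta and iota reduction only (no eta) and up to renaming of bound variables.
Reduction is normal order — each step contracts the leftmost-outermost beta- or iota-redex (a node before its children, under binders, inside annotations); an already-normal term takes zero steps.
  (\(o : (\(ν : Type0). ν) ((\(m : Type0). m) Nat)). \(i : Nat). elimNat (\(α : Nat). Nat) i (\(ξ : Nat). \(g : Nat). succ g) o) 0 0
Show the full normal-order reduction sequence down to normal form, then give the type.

normal-order reduction sequence:
  (\(o : (\(ν : Type0). ν) ((\(m : Type0). m) Nat)). \(i : Nat). elimNat (\(α : Nat). Nat) i (\(ξ : Nat). \(g : Nat). succ g) o) 0 0
  ~> (\(o : Nat). elimNat (\(ν : Nat). Nat) o (\(m : Nat). \(i : Nat). succ i) 0) 0
  ~> elimNat (\(o : Nat). Nat) 0 (\(ν : Nat). \(m : Nat). succ m) 0
  ~> 0
type:
  Nat


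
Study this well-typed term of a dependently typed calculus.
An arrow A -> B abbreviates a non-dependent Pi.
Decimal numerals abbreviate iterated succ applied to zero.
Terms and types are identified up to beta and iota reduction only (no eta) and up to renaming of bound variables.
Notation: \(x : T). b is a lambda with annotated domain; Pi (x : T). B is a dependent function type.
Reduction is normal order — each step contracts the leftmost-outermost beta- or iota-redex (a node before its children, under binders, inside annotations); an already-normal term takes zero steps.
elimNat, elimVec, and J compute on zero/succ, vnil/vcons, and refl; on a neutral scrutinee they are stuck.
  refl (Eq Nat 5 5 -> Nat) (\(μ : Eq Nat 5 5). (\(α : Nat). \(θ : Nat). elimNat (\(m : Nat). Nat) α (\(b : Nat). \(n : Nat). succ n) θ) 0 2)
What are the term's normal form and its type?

resulting normal form:
  refl (Eq Nat 5 5 -> Nat) (\(μ : Eq Nat 5 5). 2)
inferred type:
  Eq (Eq Nat 5 5 -> Nat) (\(μ : Eq Nat 5 5). 2) (\(α : Eq Nat 5 5). 2)
observation: reduction starts at a beta-redex, and 9 normal-order steps reach the normal form.


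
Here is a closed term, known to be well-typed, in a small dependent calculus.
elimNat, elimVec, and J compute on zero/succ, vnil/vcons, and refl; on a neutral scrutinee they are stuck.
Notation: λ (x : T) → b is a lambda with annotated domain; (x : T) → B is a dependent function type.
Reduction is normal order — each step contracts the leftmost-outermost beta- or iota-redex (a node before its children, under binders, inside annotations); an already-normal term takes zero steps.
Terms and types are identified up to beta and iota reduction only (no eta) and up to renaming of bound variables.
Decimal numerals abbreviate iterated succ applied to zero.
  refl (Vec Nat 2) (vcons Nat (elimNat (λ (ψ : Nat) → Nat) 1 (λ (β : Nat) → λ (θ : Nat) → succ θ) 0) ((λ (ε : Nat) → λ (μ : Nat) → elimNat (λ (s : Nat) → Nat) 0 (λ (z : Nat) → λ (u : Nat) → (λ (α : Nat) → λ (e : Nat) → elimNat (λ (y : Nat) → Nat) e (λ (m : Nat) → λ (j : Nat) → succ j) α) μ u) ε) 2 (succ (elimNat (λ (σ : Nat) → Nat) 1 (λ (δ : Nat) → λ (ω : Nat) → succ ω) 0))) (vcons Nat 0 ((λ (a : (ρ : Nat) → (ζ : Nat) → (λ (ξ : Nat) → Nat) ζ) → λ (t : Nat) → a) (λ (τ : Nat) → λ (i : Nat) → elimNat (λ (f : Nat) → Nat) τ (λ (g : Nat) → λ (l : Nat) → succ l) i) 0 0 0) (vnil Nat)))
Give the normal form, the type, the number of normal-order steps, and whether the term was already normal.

reduced normal form:
  refl (Vec Nat 2) (vcons Nat 1 4 (vcons Nat 0 0 (vnil Nat)))
type:
  Eq (Vec Nat 2) (vcons Nat 1 4 (vcons Nat 0 0 (vnil Nat))) (vcons Nat 1 4 (vcons Nat 0 0 (vnil Nat)))
steps to reach normal form (normal order): 35
already normal: no
first redex: an elimNat iota-redex


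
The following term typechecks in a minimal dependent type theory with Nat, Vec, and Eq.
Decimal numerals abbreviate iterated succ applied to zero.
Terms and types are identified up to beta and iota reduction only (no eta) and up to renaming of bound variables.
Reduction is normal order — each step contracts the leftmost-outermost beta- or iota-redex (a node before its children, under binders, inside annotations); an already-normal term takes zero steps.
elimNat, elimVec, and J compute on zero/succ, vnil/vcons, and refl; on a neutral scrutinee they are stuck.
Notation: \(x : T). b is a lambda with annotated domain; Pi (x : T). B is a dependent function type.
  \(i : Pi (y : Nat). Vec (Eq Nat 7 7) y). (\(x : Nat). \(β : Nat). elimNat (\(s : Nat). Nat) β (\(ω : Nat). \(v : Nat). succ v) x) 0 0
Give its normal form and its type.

normal form:
  \(i : Pi (y : Nat). Vec (Eq Nat 7 7) y). 0
inferred type:
  Pi (i : Pi (y : Nat). Vec (Eq Nat 7 7) y). Nat


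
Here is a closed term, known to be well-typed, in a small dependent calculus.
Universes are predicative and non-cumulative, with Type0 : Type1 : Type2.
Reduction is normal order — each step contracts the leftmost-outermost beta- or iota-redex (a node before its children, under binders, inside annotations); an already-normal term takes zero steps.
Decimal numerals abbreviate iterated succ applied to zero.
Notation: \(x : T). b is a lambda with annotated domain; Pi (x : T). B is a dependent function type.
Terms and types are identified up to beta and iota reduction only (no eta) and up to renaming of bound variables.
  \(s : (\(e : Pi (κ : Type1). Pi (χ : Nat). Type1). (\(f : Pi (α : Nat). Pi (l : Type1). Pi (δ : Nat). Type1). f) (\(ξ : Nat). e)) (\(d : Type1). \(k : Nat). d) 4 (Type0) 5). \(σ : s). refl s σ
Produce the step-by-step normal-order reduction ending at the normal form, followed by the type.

reduction (normal order):
  \(s : (\(e : Pi (κ : Type1). Pi (χ : Nat). Type1). (\(f : Pi (α : Nat). Pi (l : Type1). Pi (δ : Nat). Type1). f) (\(ξ : Nat). e)) (\(d : Type1). \(k : Nat). d) 4 (Type0) 5). \(σ : s). refl s σ
  ~> \(s : (\(e : Pi (κ : Nat). Pi (χ : Type1). Pi (f : Nat). Type1). e) (\(α : Nat). \(l : Type1). \(δ : Nat). l) 4 (Type0) 5). \(ξ : s). refl s ξ
  ~> \(s : (\(e : Nat). \(κ : Type1). \(χ : Nat). κ) 4 (Type0) 5). \(f : s). refl s f
  ~> \(s : (\(e : Type1). \(κ : Nat). e) (Type0) 5). \(χ : s). refl s χ
  ~> \(s : (\(e : Nat). Type0) 5). \(κ : s). refl s κ
  ~> \(s : Type0). \(e : s). refl s e
the term's type:
  Pi (s : Type0). Pi (e : s). Eq s e e


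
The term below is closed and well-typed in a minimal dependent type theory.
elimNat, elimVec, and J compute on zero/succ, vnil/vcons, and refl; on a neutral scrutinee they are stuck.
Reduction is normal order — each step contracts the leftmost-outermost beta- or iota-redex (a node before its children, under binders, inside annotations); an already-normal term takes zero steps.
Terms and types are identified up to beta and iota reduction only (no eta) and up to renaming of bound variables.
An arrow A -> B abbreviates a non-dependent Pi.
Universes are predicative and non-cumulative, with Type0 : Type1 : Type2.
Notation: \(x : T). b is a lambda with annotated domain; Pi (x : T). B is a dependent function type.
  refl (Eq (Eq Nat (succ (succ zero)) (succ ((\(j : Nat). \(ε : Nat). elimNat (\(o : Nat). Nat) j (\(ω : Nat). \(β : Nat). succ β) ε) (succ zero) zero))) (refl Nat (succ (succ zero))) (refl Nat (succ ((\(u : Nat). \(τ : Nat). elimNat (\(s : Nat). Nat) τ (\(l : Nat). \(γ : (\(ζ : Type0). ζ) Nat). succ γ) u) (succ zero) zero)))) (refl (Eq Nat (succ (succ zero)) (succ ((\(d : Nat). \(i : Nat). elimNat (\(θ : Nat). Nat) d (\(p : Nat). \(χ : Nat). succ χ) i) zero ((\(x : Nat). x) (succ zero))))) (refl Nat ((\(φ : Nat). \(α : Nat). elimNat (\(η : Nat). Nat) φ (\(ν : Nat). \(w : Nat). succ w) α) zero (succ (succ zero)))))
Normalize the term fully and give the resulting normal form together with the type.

normal form:
  refl (Eq (Eq Nat (succ (succ zero)) (succ (succ zero))) (refl Nat (succ (succ zero))) (refl Nat (succ (succ zero)))) (refl (Eq Nat (succ (succ zero)) (succ (succ zero))) (refl Nat (succ (succ zero))))
inferred type:
  Eq (Eq (Eq Nat (succ (succ zero)) (succ (succ zero))) (refl Nat (succ (succ zero))) (refl Nat (succ (succ zero)))) (refl (Eq Nat (succ (succ zero)) (succ (succ zero))) (refl Nat (succ (succ zero)))) (refl (Eq Nat (succ (succ zero)) (succ (succ zero))) (refl Nat (succ (succ zero))))
observation: the term reaches its normal form after 25 normal-order steps.


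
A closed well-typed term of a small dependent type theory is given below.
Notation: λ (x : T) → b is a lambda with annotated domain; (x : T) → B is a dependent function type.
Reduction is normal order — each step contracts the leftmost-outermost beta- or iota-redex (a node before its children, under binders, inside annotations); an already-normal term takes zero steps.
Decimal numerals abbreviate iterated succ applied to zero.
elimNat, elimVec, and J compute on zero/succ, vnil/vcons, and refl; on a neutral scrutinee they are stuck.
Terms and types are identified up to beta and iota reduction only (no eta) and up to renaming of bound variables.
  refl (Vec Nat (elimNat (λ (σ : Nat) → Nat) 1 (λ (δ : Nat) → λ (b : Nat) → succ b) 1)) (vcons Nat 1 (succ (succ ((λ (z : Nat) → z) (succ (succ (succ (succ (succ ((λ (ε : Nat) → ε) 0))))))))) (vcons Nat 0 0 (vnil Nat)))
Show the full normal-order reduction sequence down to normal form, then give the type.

reduction (normal order):
  refl (Vec Nat (elimNat (λ (σ : Nat) → Nat) 1 (λ (δ : Nat) → λ (b : Nat) → succ b) 1)) (vcons Nat 1 (succ (succ ((λ (z : Nat) → z) (succ (succ (succ (succ (succ ((λ (ε : Nat) → ε) 0))))))))) (vcons Nat 0 0 (vnil Nat)))
  ~> refl (Vec Nat ((λ (σ : Nat) → λ (δ : Nat) → succ δ) 0 (elimNat (λ (b : Nat) → Nat) 1 (λ (z : Nat) → λ (ε : Nat) → succ ε) 0))) (vcons Nat 1 (succ (succ ((λ (χ : Nat) → χ) (succ (succ (succ (succ (succ ((λ (h : Nat) → h) 0))))))))) (vcons Nat 0 0 (vnil Nat)))
  ~> refl (Vec Nat ((λ (σ : Nat) → succ σ) (elimNat (λ (δ : Nat) → Nat) 1 (λ (b : Nat) → λ (z : Nat) → succ z) 0))) (vcons Nat 1 (succ (succ ((λ (ε : Nat) → ε) (succ (succ (succ (succ (succ ((λ (χ : Nat) → χ) 0))))))))) (vcons Nat 0 0 (vnil Nat)))
  ~> refl (Vec Nat (succ (elimNat (λ (σ : Nat) → Nat) 1 (λ (δ : Nat) → λ (b : Nat) → succ b) 0))) (vcons Nat 1 (succ (succ ((λ (z : Nat) → z) (succ (succ (succ (succ (succ ((λ (ε : Nat) → ε) 0))))))))) (vcons Nat 0 0 (vnil Nat)))
  ~> refl (Vec Nat 2) (vcons Nat 1 (succ (succ ((λ (σ : Nat) → σ) (succ (succ (succ (succ (succ ((λ (δ : Nat) → δ) 0))))))))) (vcons Nat 0 0 (vnil Nat)))
  ~> refl (Vec Nat 2) (vcons Nat 1 (succ (succ (succ (succ (succ (succ (succ ((λ (σ : Nat) → σ) 0)))))))) (vcons Nat 0 0 (vnil Nat)))
  ~> refl (Vec Nat 2) (vcons Nat 1 7 (vcons Nat 0 0 (vnil Nat)))
inferred type:
  Eq (Vec Nat 2) (vcons Nat 1 7 (vcons Nat 0 0 (vnil Nat))) (vcons Nat 1 7 (vcons Nat 0 0 (vnil Nat)))


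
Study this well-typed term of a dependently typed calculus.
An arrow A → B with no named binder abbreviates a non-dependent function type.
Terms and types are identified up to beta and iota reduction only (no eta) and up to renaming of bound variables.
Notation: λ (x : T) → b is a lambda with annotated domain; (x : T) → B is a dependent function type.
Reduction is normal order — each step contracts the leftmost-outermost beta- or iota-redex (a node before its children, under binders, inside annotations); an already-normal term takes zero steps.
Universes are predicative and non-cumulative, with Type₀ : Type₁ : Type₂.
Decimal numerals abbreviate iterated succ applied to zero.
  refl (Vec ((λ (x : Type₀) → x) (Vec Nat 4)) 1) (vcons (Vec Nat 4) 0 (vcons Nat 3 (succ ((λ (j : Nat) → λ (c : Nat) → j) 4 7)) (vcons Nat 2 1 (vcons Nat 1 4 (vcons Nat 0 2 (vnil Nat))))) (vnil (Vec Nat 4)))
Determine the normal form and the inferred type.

normal form:
  refl (Vec (Vec Nat 4) 1) (vcons (Vec Nat 4) 0 (vcons Nat 3 5 (vcons Nat 2 1 (vcons Nat 1 4 (vcons Nat 0 2 (vnil Nat))))) (vnil (Vec Nat 4)))
the term's type:
  Eq (Vec (Vec Nat 4) 1) (vcons (Vec Nat 4) 0 (vcons Nat 3 5 (vcons Nat 2 1 (vcons Nat 1 4 (vcons Nat 0 2 (vnil Nat))))) (vnil (Vec Nat 4))) (vcons (Vec Nat 4) 0 (vcons Nat 3 5 (vcons Nat 2 1 (vcons Nat 1 4 (vcons Nat 0 2 (vnil Nat))))) (vnil (Vec Nat 4)))


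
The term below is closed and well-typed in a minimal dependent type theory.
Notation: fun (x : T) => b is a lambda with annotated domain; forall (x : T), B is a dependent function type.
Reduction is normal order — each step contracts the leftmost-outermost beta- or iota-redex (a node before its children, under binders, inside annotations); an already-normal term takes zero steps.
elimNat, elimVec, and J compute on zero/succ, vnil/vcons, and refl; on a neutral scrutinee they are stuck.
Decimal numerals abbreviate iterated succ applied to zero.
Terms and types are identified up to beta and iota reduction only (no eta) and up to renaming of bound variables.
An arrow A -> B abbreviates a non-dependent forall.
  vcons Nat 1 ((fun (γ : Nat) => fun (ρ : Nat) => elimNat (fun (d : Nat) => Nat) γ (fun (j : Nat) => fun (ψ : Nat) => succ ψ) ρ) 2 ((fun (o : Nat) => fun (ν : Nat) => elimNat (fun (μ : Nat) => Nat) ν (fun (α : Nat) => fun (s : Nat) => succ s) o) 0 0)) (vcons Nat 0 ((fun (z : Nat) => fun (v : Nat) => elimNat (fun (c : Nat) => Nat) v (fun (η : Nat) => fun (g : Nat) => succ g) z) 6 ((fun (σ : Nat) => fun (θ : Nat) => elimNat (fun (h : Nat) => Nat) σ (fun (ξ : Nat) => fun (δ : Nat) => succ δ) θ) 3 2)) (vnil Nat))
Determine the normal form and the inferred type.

resulting normal form:
  vcons Nat 1 2 (vcons Nat 0 11 (vnil Nat))
type:
  Vec Nat 2
observation: 36 normal-order steps normalize the term, beginning with a beta-redex.


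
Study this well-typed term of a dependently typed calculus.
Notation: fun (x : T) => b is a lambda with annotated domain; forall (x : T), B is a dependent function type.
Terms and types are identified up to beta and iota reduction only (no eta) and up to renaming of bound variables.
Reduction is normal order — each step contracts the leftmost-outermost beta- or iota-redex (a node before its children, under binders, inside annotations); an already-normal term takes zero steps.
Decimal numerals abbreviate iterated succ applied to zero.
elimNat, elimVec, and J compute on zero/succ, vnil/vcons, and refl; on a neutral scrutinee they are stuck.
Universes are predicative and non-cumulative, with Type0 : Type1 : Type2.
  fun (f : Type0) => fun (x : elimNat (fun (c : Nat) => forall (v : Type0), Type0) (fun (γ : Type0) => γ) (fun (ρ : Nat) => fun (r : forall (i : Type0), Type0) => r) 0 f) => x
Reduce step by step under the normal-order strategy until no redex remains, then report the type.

reduction (normal order):
  fun (f : Type0) => fun (x : elimNat (fun (c : Nat) => forall (v : Type0), Type0) (fun (γ : Type0) => γ) (fun (ρ : Nat) => fun (r : forall (i : Type0), Type0) => r) 0 f) => x
  ~> fun (f : Type0) => fun (x : (fun (c : Type0) => c) f) => x
  ~> fun (f : Type0) => fun (x : f) => x
the term's type:
  forall (f : Type0), forall (x : f), f


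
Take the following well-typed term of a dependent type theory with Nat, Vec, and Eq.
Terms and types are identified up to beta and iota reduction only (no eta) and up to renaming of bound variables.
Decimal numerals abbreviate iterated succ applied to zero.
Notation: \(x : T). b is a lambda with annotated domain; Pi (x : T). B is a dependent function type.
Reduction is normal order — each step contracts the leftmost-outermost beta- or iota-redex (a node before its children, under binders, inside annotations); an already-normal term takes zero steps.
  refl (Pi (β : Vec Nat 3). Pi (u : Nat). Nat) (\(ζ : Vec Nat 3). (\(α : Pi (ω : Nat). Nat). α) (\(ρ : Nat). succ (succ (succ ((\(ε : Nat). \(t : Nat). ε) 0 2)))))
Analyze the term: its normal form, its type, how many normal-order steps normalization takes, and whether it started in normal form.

resulting normal form:
  refl (Pi (β : Vec Nat 3). Pi (u : Nat). Nat) (\(ζ : Vec Nat 3). \(α : Nat). 3)
the term's type:
  Eq (Pi (β : Vec Nat 3). Pi (u : Nat). Nat) (\(ζ : Vec Nat 3). \(α : Nat). 3) (\(ω : Vec Nat 3). \(ρ : Nat). 3)
reduction steps (normal order): 3
already normal: no
first contracted redex: a beta-redex


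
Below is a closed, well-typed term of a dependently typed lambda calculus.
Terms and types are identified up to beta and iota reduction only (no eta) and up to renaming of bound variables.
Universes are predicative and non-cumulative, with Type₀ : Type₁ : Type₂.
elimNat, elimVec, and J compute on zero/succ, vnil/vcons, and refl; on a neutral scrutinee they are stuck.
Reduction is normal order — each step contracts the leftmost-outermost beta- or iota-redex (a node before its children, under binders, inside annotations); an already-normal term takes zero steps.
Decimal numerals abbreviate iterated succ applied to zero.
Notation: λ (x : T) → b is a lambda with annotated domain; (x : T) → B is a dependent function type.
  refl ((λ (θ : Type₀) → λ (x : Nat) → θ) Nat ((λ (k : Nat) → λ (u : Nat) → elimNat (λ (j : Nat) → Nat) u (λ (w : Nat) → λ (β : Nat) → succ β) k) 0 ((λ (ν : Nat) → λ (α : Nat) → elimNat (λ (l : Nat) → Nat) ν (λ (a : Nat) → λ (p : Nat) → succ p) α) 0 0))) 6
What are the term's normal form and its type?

reduced normal form:
  refl Nat 6
inferred type:
  Eq Nat 6 6


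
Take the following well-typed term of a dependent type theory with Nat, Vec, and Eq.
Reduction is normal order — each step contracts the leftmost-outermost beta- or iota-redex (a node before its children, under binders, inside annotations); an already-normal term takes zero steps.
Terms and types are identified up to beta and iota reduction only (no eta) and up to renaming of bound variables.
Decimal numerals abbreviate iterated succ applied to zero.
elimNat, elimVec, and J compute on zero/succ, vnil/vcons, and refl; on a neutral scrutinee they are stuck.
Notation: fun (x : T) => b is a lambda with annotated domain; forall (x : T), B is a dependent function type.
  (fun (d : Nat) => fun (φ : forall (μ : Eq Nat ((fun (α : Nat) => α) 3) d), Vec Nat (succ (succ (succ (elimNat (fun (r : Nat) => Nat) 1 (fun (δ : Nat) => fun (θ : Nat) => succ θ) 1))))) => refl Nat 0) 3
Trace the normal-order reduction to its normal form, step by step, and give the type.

reduction (normal order):
  (fun (d : Nat) => fun (φ : forall (μ : Eq Nat ((fun (α : Nat) => α) 3) d), Vec Nat (succ (succ (succ (elimNat (fun (r : Nat) => Nat) 1 (fun (δ : Nat) => fun (θ : Nat) => succ θ) 1))))) => refl Nat 0) 3
  ~> fun (d : forall (φ : Eq Nat ((fun (μ : Nat) => μ) 3) 3), Vec Nat (succ (succ (succ (elimNat (fun (α : Nat) => Nat) 1 (fun (r : Nat) => fun (δ : Nat) => succ δ) 1))))) => refl Nat 0
  ~> fun (d : forall (φ : Eq Nat 3 3), Vec Nat (succ (succ (succ (elimNat (fun (μ : Nat) => Nat) 1 (fun (α : Nat) => fun (r : Nat) => succ r) 1))))) => refl Nat 0
  ~> fun (d : forall (φ : Eq Nat 3 3), Vec Nat (succ (succ (succ ((fun (μ : Nat) => fun (α : Nat) => succ α) 0 (elimNat (fun (r : Nat) => Nat) 1 (fun (δ : Nat) => fun (θ : Nat) => succ θ) 0)))))) => refl Nat 0
  ~> fun (d : forall (φ : Eq Nat 3 3), Vec Nat (succ (succ (succ ((fun (μ : Nat) => succ μ) (elimNat (fun (α : Nat) => Nat) 1 (fun (r : Nat) => fun (δ : Nat) => succ δ) 0)))))) => refl Nat 0
  ~> fun (d : forall (φ : Eq Nat 3 3), Vec Nat (succ (succ (succ (succ (elimNat (fun (μ : Nat) => Nat) 1 (fun (α : Nat) => fun (r : Nat) => succ r) 0)))))) => refl Nat 0
  ~> fun (d : forall (φ : Eq Nat 3 3), Vec Nat 5) => refl Nat 0
type:
  forall (d : forall (φ : Eq Nat 3 3), Vec Nat 5), Eq Nat 0 0


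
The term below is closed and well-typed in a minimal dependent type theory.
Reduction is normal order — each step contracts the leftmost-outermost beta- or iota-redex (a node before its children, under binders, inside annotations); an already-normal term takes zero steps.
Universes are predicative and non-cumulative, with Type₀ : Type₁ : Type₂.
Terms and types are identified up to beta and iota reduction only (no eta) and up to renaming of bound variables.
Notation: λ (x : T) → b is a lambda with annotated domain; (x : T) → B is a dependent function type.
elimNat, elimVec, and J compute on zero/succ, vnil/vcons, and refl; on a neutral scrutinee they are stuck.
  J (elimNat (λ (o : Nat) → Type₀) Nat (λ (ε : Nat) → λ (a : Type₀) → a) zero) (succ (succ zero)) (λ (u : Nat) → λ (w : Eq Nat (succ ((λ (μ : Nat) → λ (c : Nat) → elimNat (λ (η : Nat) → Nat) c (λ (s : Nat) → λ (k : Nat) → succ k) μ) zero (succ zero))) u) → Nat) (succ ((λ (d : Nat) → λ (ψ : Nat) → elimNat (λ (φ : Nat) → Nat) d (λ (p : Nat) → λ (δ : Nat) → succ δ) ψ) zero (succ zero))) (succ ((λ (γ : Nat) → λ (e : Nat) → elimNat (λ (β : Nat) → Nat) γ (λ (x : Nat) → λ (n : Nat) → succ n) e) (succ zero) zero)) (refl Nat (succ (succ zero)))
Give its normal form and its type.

resulting normal form:
  succ (succ zero)
the term's type:
  Nat
observation: 7 normal-order steps separate the term from its normal form.


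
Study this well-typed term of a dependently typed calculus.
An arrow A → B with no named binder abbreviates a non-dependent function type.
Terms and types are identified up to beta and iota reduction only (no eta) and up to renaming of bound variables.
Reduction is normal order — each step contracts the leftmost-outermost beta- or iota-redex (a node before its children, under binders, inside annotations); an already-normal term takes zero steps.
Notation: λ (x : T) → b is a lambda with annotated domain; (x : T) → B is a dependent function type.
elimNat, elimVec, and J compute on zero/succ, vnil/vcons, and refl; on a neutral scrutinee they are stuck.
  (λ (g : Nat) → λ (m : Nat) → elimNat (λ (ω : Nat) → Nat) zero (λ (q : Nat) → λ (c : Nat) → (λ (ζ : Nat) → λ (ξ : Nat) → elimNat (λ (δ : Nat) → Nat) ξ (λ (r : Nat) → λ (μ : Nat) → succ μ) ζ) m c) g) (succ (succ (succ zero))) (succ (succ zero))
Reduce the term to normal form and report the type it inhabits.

reduced normal form:
  succ (succ (succ (succ (succ (succ zero)))))
inferred type:
  Nat
observation: normalization takes exactly 39 steps under the normal-order strategy.


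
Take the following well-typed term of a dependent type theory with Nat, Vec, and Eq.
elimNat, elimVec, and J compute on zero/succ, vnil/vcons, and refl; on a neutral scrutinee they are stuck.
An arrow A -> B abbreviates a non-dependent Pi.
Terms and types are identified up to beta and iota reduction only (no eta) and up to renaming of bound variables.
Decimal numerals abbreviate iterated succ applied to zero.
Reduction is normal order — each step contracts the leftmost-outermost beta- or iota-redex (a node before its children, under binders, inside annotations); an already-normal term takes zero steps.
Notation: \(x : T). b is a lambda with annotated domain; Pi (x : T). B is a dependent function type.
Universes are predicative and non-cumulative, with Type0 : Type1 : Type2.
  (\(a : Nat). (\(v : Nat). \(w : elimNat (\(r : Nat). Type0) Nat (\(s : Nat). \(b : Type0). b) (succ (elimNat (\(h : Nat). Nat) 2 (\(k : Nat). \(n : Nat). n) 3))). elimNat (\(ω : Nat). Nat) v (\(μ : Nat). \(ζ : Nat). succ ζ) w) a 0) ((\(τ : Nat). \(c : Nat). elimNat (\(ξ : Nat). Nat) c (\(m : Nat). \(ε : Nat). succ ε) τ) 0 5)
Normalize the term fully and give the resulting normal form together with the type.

reduced normal form:
  5
type:
  Nat


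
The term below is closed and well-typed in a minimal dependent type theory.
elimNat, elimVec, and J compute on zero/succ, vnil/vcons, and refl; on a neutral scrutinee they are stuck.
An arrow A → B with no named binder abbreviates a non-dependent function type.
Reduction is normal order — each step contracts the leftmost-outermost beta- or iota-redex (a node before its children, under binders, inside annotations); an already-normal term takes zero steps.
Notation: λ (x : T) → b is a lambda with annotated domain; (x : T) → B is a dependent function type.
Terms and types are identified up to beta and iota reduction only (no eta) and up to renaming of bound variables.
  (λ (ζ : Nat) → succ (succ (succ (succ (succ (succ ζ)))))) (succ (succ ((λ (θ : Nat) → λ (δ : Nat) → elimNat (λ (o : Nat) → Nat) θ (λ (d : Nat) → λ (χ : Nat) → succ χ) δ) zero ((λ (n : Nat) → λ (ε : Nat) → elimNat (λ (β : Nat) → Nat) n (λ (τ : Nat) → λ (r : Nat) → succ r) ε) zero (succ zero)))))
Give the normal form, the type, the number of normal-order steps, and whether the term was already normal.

resulting normal form:
  succ (succ (succ (succ (succ (succ (succ (succ (succ zero))))))))
type:
  Nat
steps to reach normal form (normal order): 13
term was already normal: no
first redex: a beta-redex


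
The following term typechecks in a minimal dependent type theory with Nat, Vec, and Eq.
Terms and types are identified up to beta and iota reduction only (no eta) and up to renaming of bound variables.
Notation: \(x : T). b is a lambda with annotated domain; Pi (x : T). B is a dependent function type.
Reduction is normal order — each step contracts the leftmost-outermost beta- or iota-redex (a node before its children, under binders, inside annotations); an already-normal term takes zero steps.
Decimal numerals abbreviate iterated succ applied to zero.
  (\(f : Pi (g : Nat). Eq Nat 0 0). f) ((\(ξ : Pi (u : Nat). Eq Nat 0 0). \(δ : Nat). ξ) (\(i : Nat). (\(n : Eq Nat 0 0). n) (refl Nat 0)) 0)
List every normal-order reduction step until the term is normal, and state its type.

reduction (normal order):
  (\(f : Pi (g : Nat). Eq Nat 0 0). f) ((\(ξ : Pi (u : Nat). Eq Nat 0 0). \(δ : Nat). ξ) (\(i : Nat). (\(n : Eq Nat 0 0). n) (refl Nat 0)) 0)
  ~> (\(f : Pi (g : Nat). Eq Nat 0 0). \(ξ : Nat). f) (\(u : Nat). (\(δ : Eq Nat 0 0). δ) (refl Nat 0)) 0
  ~> (\(f : Nat). \(g : Nat). (\(ξ : Eq Nat 0 0). ξ) (refl Nat 0)) 0
  ~> \(f : Nat). (\(g : Eq Nat 0 0). g) (refl Nat 0)
  ~> \(f : Nat). refl Nat 0
inferred type:
  Pi (f : Nat). Eq Nat 0 0


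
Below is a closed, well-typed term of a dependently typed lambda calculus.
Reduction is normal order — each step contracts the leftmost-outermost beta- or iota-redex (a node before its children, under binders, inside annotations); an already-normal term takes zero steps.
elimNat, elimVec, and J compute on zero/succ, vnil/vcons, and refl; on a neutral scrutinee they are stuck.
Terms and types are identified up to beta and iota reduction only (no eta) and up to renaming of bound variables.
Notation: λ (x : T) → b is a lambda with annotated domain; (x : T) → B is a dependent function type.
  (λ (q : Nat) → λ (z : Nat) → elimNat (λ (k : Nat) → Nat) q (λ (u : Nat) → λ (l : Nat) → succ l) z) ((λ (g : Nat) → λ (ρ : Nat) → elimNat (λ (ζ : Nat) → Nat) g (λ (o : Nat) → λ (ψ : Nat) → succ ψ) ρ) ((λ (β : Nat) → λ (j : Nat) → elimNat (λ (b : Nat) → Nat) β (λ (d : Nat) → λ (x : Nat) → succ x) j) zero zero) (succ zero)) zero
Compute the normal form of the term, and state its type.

normal form:
  succ zero
inferred type:
  Nat


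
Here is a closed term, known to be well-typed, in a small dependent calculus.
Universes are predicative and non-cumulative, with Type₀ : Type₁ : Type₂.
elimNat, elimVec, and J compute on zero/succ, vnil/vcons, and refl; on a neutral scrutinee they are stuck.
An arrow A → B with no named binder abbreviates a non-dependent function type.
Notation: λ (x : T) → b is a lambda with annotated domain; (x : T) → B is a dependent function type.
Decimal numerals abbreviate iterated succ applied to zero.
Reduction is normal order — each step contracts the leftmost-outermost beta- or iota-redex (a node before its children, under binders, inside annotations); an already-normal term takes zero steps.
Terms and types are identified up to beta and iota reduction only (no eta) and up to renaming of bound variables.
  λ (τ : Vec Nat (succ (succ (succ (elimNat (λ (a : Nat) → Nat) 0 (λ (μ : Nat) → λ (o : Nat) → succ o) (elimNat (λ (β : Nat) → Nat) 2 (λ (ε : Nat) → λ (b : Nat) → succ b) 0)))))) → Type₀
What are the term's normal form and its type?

resulting normal form:
  λ (τ : Vec Nat 5) → Type₀
the term's type:
  Vec Nat 5 → Type₁
observation: normalization takes exactly 8 steps under the normal-order strategy.


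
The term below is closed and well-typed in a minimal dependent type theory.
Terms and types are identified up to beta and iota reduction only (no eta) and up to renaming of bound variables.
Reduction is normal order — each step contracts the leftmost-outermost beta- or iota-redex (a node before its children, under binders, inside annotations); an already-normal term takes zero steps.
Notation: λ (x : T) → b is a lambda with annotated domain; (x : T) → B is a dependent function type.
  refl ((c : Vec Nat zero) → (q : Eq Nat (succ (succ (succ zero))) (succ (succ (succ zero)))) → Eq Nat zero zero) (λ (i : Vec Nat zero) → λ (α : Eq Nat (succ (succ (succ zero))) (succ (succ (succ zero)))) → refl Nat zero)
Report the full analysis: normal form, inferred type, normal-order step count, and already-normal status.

resulting normal form:
  refl ((c : Vec Nat zero) → (q : Eq Nat (succ (succ (succ zero))) (succ (succ (succ zero)))) → Eq Nat zero zero) (λ (i : Vec Nat zero) → λ (α : Eq Nat (succ (succ (succ zero))) (succ (succ (succ zero)))) → refl Nat zero)
the term's type:
  Eq ((c : Vec Nat zero) → (q : Eq Nat (succ (succ (succ zero))) (succ (succ (succ zero)))) → Eq Nat zero zero) (λ (i : Vec Nat zero) → λ (α : Eq Nat (succ (succ (succ zero))) (succ (succ (succ zero)))) → refl Nat zero) (λ (η : Vec Nat zero) → λ (θ : Eq Nat (succ (succ (succ zero))) (succ (succ (succ zero)))) → refl Nat zero)
reduction steps (normal order): 0
started in normal form: yes


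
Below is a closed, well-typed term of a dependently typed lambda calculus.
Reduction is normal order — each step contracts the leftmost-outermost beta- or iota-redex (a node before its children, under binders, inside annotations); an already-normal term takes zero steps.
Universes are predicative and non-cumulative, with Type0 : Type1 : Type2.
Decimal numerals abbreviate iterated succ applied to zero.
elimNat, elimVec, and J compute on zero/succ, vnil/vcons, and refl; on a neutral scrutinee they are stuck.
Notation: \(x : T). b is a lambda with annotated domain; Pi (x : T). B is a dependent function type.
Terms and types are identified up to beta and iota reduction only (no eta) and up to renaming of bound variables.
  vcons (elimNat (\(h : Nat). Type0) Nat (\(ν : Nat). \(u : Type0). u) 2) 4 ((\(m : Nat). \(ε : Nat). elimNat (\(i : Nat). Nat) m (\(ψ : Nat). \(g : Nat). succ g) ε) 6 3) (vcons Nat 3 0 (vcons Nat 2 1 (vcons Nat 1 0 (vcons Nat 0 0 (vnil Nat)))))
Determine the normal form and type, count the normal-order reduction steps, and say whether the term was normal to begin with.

reduced normal form:
  vcons Nat 4 9 (vcons Nat 3 0 (vcons Nat 2 1 (vcons Nat 1 0 (vcons Nat 0 0 (vnil Nat)))))
type:
  Vec Nat 5
reduction steps (normal order): 19
term was already normal: no
first redex: an elimNat iota-redex
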